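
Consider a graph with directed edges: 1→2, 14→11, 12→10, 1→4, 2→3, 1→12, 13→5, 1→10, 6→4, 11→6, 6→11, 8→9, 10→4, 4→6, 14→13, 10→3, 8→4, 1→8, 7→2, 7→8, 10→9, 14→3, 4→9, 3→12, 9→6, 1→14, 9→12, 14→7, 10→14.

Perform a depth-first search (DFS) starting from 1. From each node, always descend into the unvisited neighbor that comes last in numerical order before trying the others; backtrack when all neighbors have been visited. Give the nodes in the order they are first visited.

Visit 1
1 → 14
14 → 13
13 → 5
14 → 11
11 → 6
6 → 4
4 → 9
9 → 12
12 → 10
10 → 3
14 → 7
7 → 8
7 → 2

1, 14, 13, 5, 11, 6, 4, 9, 12, 10, 3, 7, 8, 2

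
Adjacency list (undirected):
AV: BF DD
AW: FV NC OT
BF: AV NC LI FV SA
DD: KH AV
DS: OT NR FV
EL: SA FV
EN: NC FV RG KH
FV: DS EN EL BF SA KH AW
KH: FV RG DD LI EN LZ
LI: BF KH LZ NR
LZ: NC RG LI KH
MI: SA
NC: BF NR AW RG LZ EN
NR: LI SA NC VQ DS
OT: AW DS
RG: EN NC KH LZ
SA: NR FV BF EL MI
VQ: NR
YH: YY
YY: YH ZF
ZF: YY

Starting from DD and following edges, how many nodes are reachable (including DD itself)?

BFS from DD visits: DD, KH, AV, FV, RG, LI, EN, LZ, BF, DS, EL, SA, AW, NC, NR, OT, MI, VQ
Reachable nodes: 18 of 21 total.

18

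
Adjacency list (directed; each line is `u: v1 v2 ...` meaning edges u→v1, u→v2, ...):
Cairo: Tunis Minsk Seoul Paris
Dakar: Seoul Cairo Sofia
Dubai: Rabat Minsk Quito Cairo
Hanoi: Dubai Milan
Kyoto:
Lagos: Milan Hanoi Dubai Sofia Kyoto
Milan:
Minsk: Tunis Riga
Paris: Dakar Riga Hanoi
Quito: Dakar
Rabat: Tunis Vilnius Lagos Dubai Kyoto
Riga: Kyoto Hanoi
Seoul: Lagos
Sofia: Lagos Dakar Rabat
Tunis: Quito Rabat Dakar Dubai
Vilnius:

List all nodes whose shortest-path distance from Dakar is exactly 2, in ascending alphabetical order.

Lagos, Minsk, Paris, Rabat, Tunis

Level 0: Dakar
Level 1: Cairo, Seoul, Sofia
Level 2: Lagos, Minsk, Paris, Rabat, Tunis
Level 3: Dubai, Hanoi, Kyoto, Milan, Quito, Riga, Vilnius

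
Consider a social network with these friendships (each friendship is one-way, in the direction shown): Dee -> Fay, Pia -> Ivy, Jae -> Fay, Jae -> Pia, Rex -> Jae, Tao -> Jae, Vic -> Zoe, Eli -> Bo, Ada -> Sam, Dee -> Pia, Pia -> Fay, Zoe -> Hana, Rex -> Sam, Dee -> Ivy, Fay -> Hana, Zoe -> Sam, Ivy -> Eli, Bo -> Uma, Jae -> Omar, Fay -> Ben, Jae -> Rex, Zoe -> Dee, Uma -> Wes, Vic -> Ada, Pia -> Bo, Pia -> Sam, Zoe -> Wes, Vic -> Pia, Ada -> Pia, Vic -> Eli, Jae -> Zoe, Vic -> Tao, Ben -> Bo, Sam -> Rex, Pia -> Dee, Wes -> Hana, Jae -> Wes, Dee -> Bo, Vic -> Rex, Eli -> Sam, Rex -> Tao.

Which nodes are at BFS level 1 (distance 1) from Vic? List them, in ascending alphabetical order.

Level 0: Vic
Level 1: Ada, Eli, Pia, Rex, Tao, Zoe
Level 2: Bo, Dee, Fay, Hana, Ivy, Jae, Sam, Wes
Level 3: Ben, Omar, Uma

Ada, Eli, Pia, Rex, Tao, Zoe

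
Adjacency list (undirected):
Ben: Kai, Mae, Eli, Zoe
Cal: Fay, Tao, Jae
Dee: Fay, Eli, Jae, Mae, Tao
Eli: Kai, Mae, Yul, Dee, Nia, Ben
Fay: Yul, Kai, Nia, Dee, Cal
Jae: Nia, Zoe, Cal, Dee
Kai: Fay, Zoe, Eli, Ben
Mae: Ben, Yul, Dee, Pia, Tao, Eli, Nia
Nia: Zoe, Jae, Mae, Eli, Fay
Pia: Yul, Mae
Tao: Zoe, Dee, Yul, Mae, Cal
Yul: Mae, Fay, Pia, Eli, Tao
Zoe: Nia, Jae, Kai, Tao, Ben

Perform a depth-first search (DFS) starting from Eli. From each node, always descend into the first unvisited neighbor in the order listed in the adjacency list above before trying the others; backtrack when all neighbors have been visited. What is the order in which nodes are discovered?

Visit Eli
Eli → Kai
Kai → Fay
Fay → Yul
Yul → Mae
Mae → Ben
Ben → Zoe
Zoe → Nia
Nia → Jae
Jae → Cal
Cal → Tao
Tao → Dee
Mae → Pia

Eli, Kai, Fay, Yul, Mae, Ben, Zoe, Nia, Jae, Cal, Tao, Dee, Pia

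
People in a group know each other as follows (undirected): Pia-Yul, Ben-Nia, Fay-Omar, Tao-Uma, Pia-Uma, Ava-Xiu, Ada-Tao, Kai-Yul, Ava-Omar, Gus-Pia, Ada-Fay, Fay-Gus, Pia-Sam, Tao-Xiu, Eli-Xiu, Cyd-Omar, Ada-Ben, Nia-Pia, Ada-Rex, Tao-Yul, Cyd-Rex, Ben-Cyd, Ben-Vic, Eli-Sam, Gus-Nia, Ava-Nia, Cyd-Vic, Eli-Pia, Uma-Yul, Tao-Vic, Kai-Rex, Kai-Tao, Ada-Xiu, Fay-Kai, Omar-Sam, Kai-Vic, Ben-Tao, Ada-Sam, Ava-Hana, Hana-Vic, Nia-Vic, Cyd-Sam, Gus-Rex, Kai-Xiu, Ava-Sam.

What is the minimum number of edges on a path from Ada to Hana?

3

Level 0: Ada
Level 1: Ben, Fay, Rex, Sam, Tao, Xiu
Level 2: Ava, Cyd, Eli, Gus, Kai, Nia, Omar, Pia, Uma, Vic, Yul
Level 3: Hana
Hana first appears at level 3.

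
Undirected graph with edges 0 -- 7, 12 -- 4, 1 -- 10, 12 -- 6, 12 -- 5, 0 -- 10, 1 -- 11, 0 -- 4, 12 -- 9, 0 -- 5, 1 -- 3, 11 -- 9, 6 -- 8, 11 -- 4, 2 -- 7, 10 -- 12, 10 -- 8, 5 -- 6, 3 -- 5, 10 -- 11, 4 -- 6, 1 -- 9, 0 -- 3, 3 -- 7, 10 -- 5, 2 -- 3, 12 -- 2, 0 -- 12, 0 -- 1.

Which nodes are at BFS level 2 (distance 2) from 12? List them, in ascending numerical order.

1, 3, 7, 8, 11

Level 0: 12
Level 1: 0, 2, 4, 5, 6, 9, 10
Level 2: 1, 3, 7, 8, 11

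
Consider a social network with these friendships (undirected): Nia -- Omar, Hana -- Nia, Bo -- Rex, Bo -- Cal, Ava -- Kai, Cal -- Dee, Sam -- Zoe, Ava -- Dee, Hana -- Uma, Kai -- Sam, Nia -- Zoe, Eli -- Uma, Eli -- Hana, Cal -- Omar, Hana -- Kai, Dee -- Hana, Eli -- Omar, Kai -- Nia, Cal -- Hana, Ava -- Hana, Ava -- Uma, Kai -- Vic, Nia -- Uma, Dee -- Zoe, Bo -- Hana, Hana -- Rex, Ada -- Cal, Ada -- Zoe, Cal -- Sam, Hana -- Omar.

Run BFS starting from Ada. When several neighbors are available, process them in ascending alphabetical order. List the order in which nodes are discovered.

Visit Ada; enqueue Cal, Zoe → queue [Cal, Zoe]
Visit Cal; enqueue Bo, Dee, Hana, Omar, Sam → queue [Zoe, Bo, Dee, Hana, Omar, Sam]
Visit Zoe; enqueue Nia → queue [Bo, Dee, Hana, Omar, Sam, Nia]
Visit Bo; enqueue Rex → queue [Dee, Hana, Omar, Sam, Nia, Rex]
Visit Dee; enqueue Ava → queue [Hana, Omar, Sam, Nia, Rex, Ava]
Visit Hana; enqueue Eli, Kai, Uma → queue [Omar, Sam, Nia, Rex, Ava, Eli, Kai, Uma]
Visit Omar → queue [Sam, Nia, Rex, Ava, Eli, Kai, Uma]
Visit Sam → queue [Nia, Rex, Ava, Eli, Kai, Uma]
Visit Nia → queue [Rex, Ava, Eli, Kai, Uma]
Visit Rex → queue [Ava, Eli, Kai, Uma]
Visit Ava → queue [Eli, Kai, Uma]
Visit Eli → queue [Kai, Uma]
Visit Kai; enqueue Vic → queue [Uma, Vic]
Visit Uma → queue [Vic]
Visit Vic → queue []

Ada, Cal, Zoe, Bo, Dee, Hana, Omar, Sam, Nia, Rex, Ava, Eli, Kai, Uma, Vic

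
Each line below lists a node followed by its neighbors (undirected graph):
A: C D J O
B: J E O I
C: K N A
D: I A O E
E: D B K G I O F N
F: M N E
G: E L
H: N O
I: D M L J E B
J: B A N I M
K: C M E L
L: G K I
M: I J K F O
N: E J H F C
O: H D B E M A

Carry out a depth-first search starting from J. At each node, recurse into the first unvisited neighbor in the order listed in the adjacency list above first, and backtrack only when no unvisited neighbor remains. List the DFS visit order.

J, B, E, D, I, M, K, C, N, H, O, A, F, L, G

Visit J
J → B
B → E
E → D
D → I
I → M
M → K
K → C
C → N
N → H
H → O
O → A
N → F
K → L
L → G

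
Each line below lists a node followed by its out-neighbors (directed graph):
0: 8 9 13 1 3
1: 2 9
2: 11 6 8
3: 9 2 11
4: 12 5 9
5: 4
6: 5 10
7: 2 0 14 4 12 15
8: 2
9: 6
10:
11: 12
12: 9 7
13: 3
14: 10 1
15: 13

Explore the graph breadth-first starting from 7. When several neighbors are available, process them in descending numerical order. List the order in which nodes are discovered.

7, 15, 14, 12, 4, 2, 0, 13, 10, 1, 9, 5, 11, 8, 6, 3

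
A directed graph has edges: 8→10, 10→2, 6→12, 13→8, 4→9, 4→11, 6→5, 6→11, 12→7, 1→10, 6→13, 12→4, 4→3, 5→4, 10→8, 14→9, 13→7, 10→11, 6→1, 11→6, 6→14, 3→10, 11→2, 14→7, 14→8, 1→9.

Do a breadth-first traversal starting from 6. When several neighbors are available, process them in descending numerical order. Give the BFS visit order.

Visit 6; enqueue 14, 13, 12, 11, 5, 1 → queue [14, 13, 12, 11, 5, 1]
Visit 14; enqueue 9, 8, 7 → queue [13, 12, 11, 5, 1, 9, 8, 7]
Visit 13 → queue [12, 11, 5, 1, 9, 8, 7]
Visit 12; enqueue 4 → queue [11, 5, 1, 9, 8, 7, 4]
Visit 11; enqueue 2 → queue [5, 1, 9, 8, 7, 4, 2]
Visit 5 → queue [1, 9, 8, 7, 4, 2]
Visit 1; enqueue 10 → queue [9, 8, 7, 4, 2, 10]
Visit 9 → queue [8, 7, 4, 2, 10]
Visit 8 → queue [7, 4, 2, 10]
Visit 7 → queue [4, 2, 10]
Visit 4; enqueue 3 → queue [2, 10, 3]
Visit 2 → queue [10, 3]
Visit 10 → queue [3]
Visit 3 → queue []

6 → 14 → 13 → 12 → 11 → 5 → 1 → 9 → 8 → 7 → 4 → 2 → 10 → 3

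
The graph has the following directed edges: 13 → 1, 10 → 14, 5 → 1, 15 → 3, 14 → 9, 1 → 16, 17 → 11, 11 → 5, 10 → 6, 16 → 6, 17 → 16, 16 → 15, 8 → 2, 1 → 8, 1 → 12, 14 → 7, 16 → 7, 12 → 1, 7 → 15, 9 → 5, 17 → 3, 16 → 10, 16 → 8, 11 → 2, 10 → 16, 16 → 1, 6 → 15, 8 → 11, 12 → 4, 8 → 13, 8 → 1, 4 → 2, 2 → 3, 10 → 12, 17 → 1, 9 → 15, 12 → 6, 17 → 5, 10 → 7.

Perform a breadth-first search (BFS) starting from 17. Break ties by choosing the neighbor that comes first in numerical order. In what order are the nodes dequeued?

17 -> 1 -> 3 -> 5 -> 11 -> 16 -> 8 -> 12 -> 2 -> 6 -> 7 -> 10 -> 15 -> 13 -> 4 -> 14 -> 9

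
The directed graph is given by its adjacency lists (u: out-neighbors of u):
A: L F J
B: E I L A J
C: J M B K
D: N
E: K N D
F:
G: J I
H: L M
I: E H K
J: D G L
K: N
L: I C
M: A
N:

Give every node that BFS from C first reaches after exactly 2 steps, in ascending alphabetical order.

Level 0: C
Level 1: B, J, K, M
Level 2: A, D, E, G, I, L, N
Level 3: F, H

A, D, E, G, I, L, N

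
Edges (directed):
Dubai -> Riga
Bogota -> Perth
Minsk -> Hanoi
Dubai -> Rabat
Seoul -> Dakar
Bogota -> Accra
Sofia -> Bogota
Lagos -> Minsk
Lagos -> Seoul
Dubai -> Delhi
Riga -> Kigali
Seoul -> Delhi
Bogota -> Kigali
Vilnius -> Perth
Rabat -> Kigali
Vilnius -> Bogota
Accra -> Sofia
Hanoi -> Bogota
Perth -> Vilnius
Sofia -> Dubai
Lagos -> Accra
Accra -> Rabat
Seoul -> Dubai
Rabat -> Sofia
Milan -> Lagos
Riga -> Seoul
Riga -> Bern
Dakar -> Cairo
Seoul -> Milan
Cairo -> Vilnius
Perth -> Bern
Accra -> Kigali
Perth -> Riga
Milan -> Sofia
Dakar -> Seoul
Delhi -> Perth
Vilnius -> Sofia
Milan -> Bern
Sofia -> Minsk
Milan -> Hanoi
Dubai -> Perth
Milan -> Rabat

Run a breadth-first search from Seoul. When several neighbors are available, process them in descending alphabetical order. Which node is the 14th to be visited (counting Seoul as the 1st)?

Visit Seoul; enqueue Milan, Dubai, Delhi, Dakar → queue [Milan, Dubai, Delhi, Dakar]
Visit Milan; enqueue Sofia, Rabat, Lagos, Hanoi, Bern → queue [Dubai, Delhi, Dakar, Sofia, Rabat, Lagos, Hanoi, Bern]
Visit Dubai; enqueue Riga, Perth → queue [Delhi, Dakar, Sofia, Rabat, Lagos, Hanoi, Bern, Riga, Perth]
Visit Delhi → queue [Dakar, Sofia, Rabat, Lagos, Hanoi, Bern, Riga, Perth]
Visit Dakar; enqueue Cairo → queue [Sofia, Rabat, Lagos, Hanoi, Bern, Riga, Perth, Cairo]
Visit Sofia; enqueue Minsk, Bogota → queue [Rabat, Lagos, Hanoi, Bern, Riga, Perth, Cairo, Minsk, Bogota]
Visit Rabat; enqueue Kigali → queue [Lagos, Hanoi, Bern, Riga, Perth, Cairo, Minsk, Bogota, Kigali]
Visit Lagos; enqueue Accra → queue [Hanoi, Bern, Riga, Perth, Cairo, Minsk, Bogota, Kigali, Accra]
Visit Hanoi → queue [Bern, Riga, Perth, Cairo, Minsk, Bogota, Kigali, Accra]
Visit Bern → queue [Riga, Perth, Cairo, Minsk, Bogota, Kigali, Accra]
Visit Riga → queue [Perth, Cairo, Minsk, Bogota, Kigali, Accra]
Visit Perth; enqueue Vilnius → queue [Cairo, Minsk, Bogota, Kigali, Accra, Vilnius]
Visit Cairo → queue [Minsk, Bogota, Kigali, Accra, Vilnius]
Visit Minsk → queue [Bogota, Kigali, Accra, Vilnius]
Visit Bogota → queue [Kigali, Accra, Vilnius]
Visit Kigali → queue [Accra, Vilnius]
Visit Accra → queue [Vilnius]
Visit Vilnius → queue []

Visit order: Seoul, Milan, Dubai, Delhi, Dakar, Sofia, Rabat, Lagos, Hanoi, Bern, Riga, Perth, Cairo, Minsk, Bogota, Kigali, Accra, Vilnius

Minsk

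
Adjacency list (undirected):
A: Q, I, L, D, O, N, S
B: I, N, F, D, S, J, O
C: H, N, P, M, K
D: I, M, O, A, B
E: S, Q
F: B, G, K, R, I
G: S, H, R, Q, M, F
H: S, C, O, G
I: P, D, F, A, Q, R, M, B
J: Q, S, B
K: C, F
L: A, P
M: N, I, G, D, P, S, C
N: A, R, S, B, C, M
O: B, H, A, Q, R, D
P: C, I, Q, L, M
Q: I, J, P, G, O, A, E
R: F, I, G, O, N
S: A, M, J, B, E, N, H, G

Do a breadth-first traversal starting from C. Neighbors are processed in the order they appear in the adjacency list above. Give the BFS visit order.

C, H, N, P, M, K, S, O, G, A, R, B, I, Q, L, D, F, J, E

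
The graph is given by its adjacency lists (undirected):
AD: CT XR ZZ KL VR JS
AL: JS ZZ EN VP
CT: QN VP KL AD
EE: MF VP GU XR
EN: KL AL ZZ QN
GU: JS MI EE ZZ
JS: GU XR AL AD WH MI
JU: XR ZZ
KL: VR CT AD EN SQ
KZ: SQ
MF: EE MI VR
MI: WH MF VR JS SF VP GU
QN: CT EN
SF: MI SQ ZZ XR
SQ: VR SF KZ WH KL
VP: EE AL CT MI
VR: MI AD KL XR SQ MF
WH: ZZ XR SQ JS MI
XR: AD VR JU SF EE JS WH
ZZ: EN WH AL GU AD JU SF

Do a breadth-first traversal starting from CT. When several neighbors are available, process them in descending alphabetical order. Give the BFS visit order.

Visit CT; enqueue VP, QN, KL, AD → queue [VP, QN, KL, AD]
Visit VP; enqueue MI, EE, AL → queue [QN, KL, AD, MI, EE, AL]
Visit QN; enqueue EN → queue [KL, AD, MI, EE, AL, EN]
Visit KL; enqueue VR, SQ → queue [AD, MI, EE, AL, EN, VR, SQ]
Visit AD; enqueue ZZ, XR, JS → queue [MI, EE, AL, EN, VR, SQ, ZZ, XR, JS]
Visit MI; enqueue WH, SF, MF, GU → queue [EE, AL, EN, VR, SQ, ZZ, XR, JS, WH, SF, MF, GU]
Visit EE → queue [AL, EN, VR, SQ, ZZ, XR, JS, WH, SF, MF, GU]
Visit AL → queue [EN, VR, SQ, ZZ, XR, JS, WH, SF, MF, GU]
Visit EN → queue [VR, SQ, ZZ, XR, JS, WH, SF, MF, GU]
Visit VR → queue [SQ, ZZ, XR, JS, WH, SF, MF, GU]
Visit SQ; enqueue KZ → queue [ZZ, XR, JS, WH, SF, MF, GU, KZ]
Visit ZZ; enqueue JU → queue [XR, JS, WH, SF, MF, GU, KZ, JU]
Visit XR → queue [JS, WH, SF, MF, GU, KZ, JU]
Visit JS → queue [WH, SF, MF, GU, KZ, JU]
Visit WH → queue [SF, MF, GU, KZ, JU]
Visit SF → queue [MF, GU, KZ, JU]
Visit MF → queue [GU, KZ, JU]
Visit GU → queue [KZ, JU]
Visit KZ → queue [JU]
Visit JU → queue []

CT -> VP -> QN -> KL -> AD -> MI -> EE -> AL -> EN -> VR -> SQ -> ZZ -> XR -> JS -> WH -> SF -> MF -> GU -> KZ -> JU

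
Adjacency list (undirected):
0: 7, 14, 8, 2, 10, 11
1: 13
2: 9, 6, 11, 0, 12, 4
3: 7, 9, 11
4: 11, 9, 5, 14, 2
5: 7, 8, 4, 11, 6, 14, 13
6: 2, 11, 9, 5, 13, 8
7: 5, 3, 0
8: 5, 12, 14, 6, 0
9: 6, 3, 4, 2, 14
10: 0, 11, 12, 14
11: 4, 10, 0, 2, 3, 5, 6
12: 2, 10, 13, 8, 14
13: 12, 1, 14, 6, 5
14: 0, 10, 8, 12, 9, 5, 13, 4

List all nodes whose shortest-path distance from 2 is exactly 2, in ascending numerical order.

Level 0: 2
Level 1: 0, 4, 6, 9, 11, 12
Level 2: 3, 5, 7, 8, 10, 13, 14
Level 3: 1

3, 5, 7, 8, 10, 13, 14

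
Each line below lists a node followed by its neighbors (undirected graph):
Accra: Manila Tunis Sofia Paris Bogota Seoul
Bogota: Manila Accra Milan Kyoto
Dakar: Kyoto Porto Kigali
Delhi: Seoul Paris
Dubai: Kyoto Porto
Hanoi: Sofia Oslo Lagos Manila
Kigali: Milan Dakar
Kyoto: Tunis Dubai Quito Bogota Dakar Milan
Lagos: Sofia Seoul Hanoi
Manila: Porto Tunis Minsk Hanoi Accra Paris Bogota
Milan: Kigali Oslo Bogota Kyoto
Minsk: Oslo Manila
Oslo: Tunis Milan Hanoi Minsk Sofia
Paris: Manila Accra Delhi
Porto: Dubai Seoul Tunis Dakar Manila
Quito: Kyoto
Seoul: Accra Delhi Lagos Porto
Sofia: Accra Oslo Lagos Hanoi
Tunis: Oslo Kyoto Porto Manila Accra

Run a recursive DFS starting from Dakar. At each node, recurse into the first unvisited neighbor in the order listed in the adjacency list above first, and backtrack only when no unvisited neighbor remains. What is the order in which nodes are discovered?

Visit Dakar
Dakar → Kyoto
Kyoto → Tunis
Tunis → Oslo
Oslo → Milan
Milan → Kigali
Milan → Bogota
Bogota → Manila
Manila → Porto
Porto → Dubai
Porto → Seoul
Seoul → Accra
Accra → Sofia
Sofia → Lagos
Lagos → Hanoi
Accra → Paris
Paris → Delhi
Manila → Minsk
Kyoto → Quito

Dakar, Kyoto, Tunis, Oslo, Milan, Kigali, Bogota, Manila, Porto, Dubai, Seoul, Accra, Sofia, Lagos, Hanoi, Paris, Delhi, Minsk, Quito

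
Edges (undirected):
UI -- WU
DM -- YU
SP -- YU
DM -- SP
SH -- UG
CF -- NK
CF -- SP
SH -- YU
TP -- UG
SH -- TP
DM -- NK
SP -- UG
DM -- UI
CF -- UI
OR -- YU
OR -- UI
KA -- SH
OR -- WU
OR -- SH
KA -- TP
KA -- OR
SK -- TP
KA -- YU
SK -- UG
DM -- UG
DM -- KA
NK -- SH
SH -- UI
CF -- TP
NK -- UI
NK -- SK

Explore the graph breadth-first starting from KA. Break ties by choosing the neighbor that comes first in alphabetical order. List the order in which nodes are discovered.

Visit KA; enqueue DM, OR, SH, TP, YU → queue [DM, OR, SH, TP, YU]
Visit DM; enqueue NK, SP, UG, UI → queue [OR, SH, TP, YU, NK, SP, UG, UI]
Visit OR; enqueue WU → queue [SH, TP, YU, NK, SP, UG, UI, WU]
Visit SH → queue [TP, YU, NK, SP, UG, UI, WU]
Visit TP; enqueue CF, SK → queue [YU, NK, SP, UG, UI, WU, CF, SK]
Visit YU → queue [NK, SP, UG, UI, WU, CF, SK]
Visit NK → queue [SP, UG, UI, WU, CF, SK]
Visit SP → queue [UG, UI, WU, CF, SK]
Visit UG → queue [UI, WU, CF, SK]
Visit UI → queue [WU, CF, SK]
Visit WU → queue [CF, SK]
Visit CF → queue [SK]
Visit SK → queue []

KA → DM → OR → SH → TP → YU → NK → SP → UG → UI → WU → CF → SK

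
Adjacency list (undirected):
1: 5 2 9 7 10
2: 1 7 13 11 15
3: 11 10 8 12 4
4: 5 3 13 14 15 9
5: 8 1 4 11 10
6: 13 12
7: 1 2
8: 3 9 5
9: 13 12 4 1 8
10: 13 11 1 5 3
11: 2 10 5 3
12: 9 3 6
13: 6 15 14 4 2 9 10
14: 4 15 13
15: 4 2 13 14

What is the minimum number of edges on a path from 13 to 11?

2

Level 0: 13
Level 1: 2, 4, 6, 9, 10, 14, 15
Level 2: 1, 3, 5, 7, 8, 11, 12
11 first appears at level 2.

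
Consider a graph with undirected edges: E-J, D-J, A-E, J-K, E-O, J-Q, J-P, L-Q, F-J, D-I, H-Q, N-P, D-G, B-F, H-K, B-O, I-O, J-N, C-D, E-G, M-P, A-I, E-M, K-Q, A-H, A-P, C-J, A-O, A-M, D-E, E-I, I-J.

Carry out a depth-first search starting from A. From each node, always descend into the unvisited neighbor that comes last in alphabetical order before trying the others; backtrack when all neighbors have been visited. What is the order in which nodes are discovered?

A, P, N, J, Q, L, K, H, I, O, E, M, G, D, C, B, F

Visit A
A → P
P → N
N → J
J → Q
Q → L
Q → K
K → H
J → I
I → O
O → E
E → M
E → G
G → D
D → C
O → B
B → F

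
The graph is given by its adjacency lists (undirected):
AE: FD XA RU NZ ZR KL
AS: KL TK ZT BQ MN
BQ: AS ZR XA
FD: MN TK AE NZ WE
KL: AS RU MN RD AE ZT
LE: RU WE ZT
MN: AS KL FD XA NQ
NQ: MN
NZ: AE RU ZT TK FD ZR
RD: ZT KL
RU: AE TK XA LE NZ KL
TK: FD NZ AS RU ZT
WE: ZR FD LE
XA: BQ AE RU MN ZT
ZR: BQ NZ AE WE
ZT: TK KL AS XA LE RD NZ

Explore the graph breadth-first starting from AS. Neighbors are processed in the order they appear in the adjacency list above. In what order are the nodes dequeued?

AS KL TK ZT BQ MN RU RD AE FD NZ XA LE ZR NQ WE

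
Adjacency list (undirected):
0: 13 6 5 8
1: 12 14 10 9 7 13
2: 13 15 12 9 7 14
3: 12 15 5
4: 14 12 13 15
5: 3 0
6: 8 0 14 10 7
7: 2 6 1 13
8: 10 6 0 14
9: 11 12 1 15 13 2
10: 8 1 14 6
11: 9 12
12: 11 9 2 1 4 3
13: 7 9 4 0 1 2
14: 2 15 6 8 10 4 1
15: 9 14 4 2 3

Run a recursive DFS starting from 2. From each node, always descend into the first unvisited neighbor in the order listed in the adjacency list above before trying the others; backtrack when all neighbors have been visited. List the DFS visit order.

2 -> 13 -> 7 -> 6 -> 8 -> 10 -> 1 -> 12 -> 11 -> 9 -> 15 -> 14 -> 4 -> 3 -> 5 -> 0

Visit 2
2 → 13
13 → 7
7 → 6
6 → 8
8 → 10
10 → 1
1 → 12
12 → 11
11 → 9
9 → 15
15 → 14
14 → 4
15 → 3
3 → 5
5 → 0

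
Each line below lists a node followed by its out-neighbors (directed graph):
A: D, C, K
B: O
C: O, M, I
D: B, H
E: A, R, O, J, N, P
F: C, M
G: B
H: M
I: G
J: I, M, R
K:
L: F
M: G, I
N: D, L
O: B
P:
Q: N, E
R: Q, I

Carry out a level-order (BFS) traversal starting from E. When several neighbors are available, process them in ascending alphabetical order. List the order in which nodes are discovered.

E -> A -> J -> N -> O -> P -> R -> C -> D -> K -> I -> M -> L -> B -> Q -> H -> G -> F

Visit E; enqueue A, J, N, O, P, R → queue [A, J, N, O, P, R]
Visit A; enqueue C, D, K → queue [J, N, O, P, R, C, D, K]
Visit J; enqueue I, M → queue [N, O, P, R, C, D, K, I, M]
Visit N; enqueue L → queue [O, P, R, C, D, K, I, M, L]
Visit O; enqueue B → queue [P, R, C, D, K, I, M, L, B]
Visit P → queue [R, C, D, K, I, M, L, B]
Visit R; enqueue Q → queue [C, D, K, I, M, L, B, Q]
Visit C → queue [D, K, I, M, L, B, Q]
Visit D; enqueue H → queue [K, I, M, L, B, Q, H]
Visit K → queue [I, M, L, B, Q, H]
Visit I; enqueue G → queue [M, L, B, Q, H, G]
Visit M → queue [L, B, Q, H, G]
Visit L; enqueue F → queue [B, Q, H, G, F]
Visit B → queue [Q, H, G, F]
Visit Q → queue [H, G, F]
Visit H → queue [G, F]
Visit G → queue [F]
Visit F → queue []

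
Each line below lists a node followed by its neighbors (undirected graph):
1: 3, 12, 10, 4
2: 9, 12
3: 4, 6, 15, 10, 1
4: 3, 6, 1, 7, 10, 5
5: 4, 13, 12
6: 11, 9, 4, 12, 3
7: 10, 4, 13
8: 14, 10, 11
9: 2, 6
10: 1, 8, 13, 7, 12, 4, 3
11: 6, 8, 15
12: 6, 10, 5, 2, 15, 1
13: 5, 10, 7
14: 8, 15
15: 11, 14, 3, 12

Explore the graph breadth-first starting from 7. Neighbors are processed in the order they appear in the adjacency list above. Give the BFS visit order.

7 -> 10 -> 4 -> 13 -> 1 -> 8 -> 12 -> 3 -> 6 -> 5 -> 14 -> 11 -> 2 -> 15 -> 9

Visit 7; enqueue 10, 4, 13 → queue [10, 4, 13]
Visit 10; enqueue 1, 8, 12, 3 → queue [4, 13, 1, 8, 12, 3]
Visit 4; enqueue 6, 5 → queue [13, 1, 8, 12, 3, 6, 5]
Visit 13 → queue [1, 8, 12, 3, 6, 5]
Visit 1 → queue [8, 12, 3, 6, 5]
Visit 8; enqueue 14, 11 → queue [12, 3, 6, 5, 14, 11]
Visit 12; enqueue 2, 15 → queue [3, 6, 5, 14, 11, 2, 15]
Visit 3 → queue [6, 5, 14, 11, 2, 15]
Visit 6; enqueue 9 → queue [5, 14, 11, 2, 15, 9]
Visit 5 → queue [14, 11, 2, 15, 9]
Visit 14 → queue [11, 2, 15, 9]
Visit 11 → queue [2, 15, 9]
Visit 2 → queue [15, 9]
Visit 15 → queue [9]
Visit 9 → queue []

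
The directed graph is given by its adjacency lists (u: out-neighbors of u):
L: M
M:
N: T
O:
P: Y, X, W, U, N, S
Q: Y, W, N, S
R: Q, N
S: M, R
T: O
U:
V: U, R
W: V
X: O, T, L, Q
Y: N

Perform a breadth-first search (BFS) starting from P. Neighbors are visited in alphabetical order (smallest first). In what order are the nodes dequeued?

Visit P; enqueue N, S, U, W, X, Y → queue [N, S, U, W, X, Y]
Visit N; enqueue T → queue [S, U, W, X, Y, T]
Visit S; enqueue M, R → queue [U, W, X, Y, T, M, R]
Visit U → queue [W, X, Y, T, M, R]
Visit W; enqueue V → queue [X, Y, T, M, R, V]
Visit X; enqueue L, O, Q → queue [Y, T, M, R, V, L, O, Q]
Visit Y → queue [T, M, R, V, L, O, Q]
Visit T → queue [M, R, V, L, O, Q]
Visit M → queue [R, V, L, O, Q]
Visit R → queue [V, L, O, Q]
Visit V → queue [L, O, Q]
Visit L → queue [O, Q]
Visit O → queue [Q]
Visit Q → queue []

P, N, S, U, W, X, Y, T, M, R, V, L, O, Q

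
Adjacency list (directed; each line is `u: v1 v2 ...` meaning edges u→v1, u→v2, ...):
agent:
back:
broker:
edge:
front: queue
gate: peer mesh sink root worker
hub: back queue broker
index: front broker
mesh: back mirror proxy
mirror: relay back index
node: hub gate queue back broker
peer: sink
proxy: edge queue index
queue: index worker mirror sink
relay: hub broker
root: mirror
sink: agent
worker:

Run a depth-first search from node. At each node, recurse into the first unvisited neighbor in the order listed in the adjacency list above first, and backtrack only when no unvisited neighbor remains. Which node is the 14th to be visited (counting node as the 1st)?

Visit node
node → hub
hub → back
hub → queue
queue → index
index → front
index → broker
queue → worker
queue → mirror
mirror → relay
queue → sink
sink → agent
node → gate
gate → peer
gate → mesh
mesh → proxy
proxy → edge
gate → root

Visit order: node, hub, back, queue, index, front, broker, worker, mirror, relay, sink, agent, gate, peer, mesh, proxy, edge, root

peer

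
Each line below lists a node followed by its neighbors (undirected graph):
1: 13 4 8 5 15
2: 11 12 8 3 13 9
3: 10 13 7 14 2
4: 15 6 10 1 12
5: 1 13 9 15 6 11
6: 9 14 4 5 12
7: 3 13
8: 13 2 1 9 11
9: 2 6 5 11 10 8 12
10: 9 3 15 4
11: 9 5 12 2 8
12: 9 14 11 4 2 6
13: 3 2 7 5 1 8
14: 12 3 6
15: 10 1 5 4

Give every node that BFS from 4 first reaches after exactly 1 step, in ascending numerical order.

1, 6, 10, 12, 15

Level 0: 4
Level 1: 1, 6, 10, 12, 15
Level 2: 2, 3, 5, 8, 9, 11, 13, 14
Level 3: 7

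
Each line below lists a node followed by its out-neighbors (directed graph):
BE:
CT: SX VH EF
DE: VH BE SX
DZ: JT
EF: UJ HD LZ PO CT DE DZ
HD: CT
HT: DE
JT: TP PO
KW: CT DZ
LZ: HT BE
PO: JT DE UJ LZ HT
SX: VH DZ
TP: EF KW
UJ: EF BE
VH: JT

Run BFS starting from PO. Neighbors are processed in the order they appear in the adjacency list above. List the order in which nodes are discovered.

PO, JT, DE, UJ, LZ, HT, TP, VH, BE, SX, EF, KW, DZ, HD, CT

Visit PO; enqueue JT, DE, UJ, LZ, HT → queue [JT, DE, UJ, LZ, HT]
Visit JT; enqueue TP → queue [DE, UJ, LZ, HT, TP]
Visit DE; enqueue VH, BE, SX → queue [UJ, LZ, HT, TP, VH, BE, SX]
Visit UJ; enqueue EF → queue [LZ, HT, TP, VH, BE, SX, EF]
Visit LZ → queue [HT, TP, VH, BE, SX, EF]
Visit HT → queue [TP, VH, BE, SX, EF]
Visit TP; enqueue KW → queue [VH, BE, SX, EF, KW]
Visit VH → queue [BE, SX, EF, KW]
Visit BE → queue [SX, EF, KW]
Visit SX; enqueue DZ → queue [EF, KW, DZ]
Visit EF; enqueue HD, CT → queue [KW, DZ, HD, CT]
Visit KW → queue [DZ, HD, CT]
Visit DZ → queue [HD, CT]
Visit HD → queue [CT]
Visit CT → queue []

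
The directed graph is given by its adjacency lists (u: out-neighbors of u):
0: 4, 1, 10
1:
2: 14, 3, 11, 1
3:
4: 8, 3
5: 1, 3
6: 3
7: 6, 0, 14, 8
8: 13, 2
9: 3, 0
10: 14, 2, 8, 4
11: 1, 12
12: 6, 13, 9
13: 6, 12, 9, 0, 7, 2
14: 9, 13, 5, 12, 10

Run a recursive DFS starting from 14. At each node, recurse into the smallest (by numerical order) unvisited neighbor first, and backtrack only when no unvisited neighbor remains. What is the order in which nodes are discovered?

Visit 14
14 → 5
5 → 1
5 → 3
14 → 9
9 → 0
0 → 4
4 → 8
8 → 2
2 → 11
11 → 12
12 → 6
12 → 13
13 → 7
0 → 10

14, 5, 1, 3, 9, 0, 4, 8, 2, 11, 12, 6, 13, 7, 10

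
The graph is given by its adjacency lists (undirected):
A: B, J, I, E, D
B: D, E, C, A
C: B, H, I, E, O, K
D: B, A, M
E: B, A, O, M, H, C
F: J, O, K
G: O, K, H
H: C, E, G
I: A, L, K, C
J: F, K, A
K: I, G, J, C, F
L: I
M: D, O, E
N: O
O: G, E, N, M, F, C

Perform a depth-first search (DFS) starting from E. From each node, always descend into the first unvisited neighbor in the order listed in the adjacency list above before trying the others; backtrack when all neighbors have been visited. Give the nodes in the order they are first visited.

E B D A J F O G K I L C H N M

Visit E
E → B
B → D
D → A
A → J
J → F
F → O
O → G
G → K
K → I
I → L
I → C
C → H
O → N
O → M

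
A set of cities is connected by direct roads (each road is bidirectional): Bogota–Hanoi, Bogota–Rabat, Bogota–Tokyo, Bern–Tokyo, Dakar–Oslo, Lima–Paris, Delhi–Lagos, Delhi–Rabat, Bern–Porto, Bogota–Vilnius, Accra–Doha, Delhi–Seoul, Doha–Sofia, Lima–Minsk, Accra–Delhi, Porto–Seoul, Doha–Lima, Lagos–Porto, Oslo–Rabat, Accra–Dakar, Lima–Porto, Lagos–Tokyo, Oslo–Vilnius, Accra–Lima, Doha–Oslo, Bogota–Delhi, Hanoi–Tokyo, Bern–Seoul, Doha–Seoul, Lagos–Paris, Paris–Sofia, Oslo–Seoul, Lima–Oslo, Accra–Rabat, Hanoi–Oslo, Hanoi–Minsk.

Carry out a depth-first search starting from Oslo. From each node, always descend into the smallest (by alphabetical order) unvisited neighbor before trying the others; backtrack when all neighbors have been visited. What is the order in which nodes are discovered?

Oslo -> Dakar -> Accra -> Delhi -> Bogota -> Hanoi -> Minsk -> Lima -> Doha -> Seoul -> Bern -> Porto -> Lagos -> Paris -> Sofia -> Tokyo -> Rabat -> Vilnius

Visit Oslo
Oslo → Dakar
Dakar → Accra
Accra → Delhi
Delhi → Bogota
Bogota → Hanoi
Hanoi → Minsk
Minsk → Lima
Lima → Doha
Doha → Seoul
Seoul → Bern
Bern → Porto
Porto → Lagos
Lagos → Paris
Paris → Sofia
Lagos → Tokyo
Bogota → Rabat
Bogota → Vilnius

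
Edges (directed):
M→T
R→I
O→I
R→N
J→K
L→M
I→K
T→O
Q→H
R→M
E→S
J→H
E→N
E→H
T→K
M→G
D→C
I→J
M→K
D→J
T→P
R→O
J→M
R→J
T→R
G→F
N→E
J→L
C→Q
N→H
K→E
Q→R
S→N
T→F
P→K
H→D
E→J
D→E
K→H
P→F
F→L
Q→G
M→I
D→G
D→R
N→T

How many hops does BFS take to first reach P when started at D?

4

Level 0: D
Level 1: C, E, G, J, R
Level 2: F, H, I, K, L, M, N, O, Q, S
Level 3: T
Level 4: P
P first appears at level 4.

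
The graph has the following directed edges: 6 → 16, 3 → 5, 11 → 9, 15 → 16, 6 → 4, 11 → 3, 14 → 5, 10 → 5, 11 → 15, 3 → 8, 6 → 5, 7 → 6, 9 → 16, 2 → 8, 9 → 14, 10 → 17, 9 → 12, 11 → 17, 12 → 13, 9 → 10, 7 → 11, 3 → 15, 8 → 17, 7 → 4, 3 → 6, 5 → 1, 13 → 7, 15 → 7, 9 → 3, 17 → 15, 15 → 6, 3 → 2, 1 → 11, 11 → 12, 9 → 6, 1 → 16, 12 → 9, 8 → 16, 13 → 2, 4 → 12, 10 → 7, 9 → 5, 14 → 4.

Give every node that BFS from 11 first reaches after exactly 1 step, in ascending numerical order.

3, 9, 12, 15, 17

Level 0: 11
Level 1: 3, 9, 12, 15, 17
Level 2: 2, 5, 6, 7, 8, 10, 13, 14, 16
Level 3: 1, 4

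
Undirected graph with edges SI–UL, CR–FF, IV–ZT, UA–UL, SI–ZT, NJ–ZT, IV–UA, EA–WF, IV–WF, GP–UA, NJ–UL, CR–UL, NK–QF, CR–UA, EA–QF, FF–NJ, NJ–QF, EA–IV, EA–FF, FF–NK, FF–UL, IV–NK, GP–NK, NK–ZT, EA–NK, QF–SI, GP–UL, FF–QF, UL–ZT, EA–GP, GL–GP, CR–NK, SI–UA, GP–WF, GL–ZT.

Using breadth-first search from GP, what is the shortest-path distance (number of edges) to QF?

2

Level 0: GP
Level 1: EA, GL, NK, UA, UL, WF
Level 2: CR, FF, IV, NJ, QF, SI, ZT
QF first appears at level 2.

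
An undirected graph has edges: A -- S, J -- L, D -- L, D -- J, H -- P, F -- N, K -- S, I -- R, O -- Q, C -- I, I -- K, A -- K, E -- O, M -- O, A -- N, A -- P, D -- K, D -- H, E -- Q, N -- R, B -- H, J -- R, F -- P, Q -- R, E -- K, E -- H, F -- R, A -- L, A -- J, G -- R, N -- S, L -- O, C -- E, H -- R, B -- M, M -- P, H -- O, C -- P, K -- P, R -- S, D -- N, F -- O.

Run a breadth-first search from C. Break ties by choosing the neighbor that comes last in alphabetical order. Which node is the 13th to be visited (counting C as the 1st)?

B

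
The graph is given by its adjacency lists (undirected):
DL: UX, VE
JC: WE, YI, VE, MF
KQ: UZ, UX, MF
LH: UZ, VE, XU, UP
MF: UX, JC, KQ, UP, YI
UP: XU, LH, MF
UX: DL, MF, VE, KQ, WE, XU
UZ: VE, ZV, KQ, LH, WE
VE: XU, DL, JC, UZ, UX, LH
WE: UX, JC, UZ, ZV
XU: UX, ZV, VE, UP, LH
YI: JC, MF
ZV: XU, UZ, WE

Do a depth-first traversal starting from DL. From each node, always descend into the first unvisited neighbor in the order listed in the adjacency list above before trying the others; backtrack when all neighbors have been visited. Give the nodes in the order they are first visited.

Visit DL
DL → UX
UX → MF
MF → JC
JC → WE
WE → UZ
UZ → VE
VE → XU
XU → ZV
XU → UP
UP → LH
UZ → KQ
JC → YI

DL → UX → MF → JC → WE → UZ → VE → XU → ZV → UP → LH → KQ → YI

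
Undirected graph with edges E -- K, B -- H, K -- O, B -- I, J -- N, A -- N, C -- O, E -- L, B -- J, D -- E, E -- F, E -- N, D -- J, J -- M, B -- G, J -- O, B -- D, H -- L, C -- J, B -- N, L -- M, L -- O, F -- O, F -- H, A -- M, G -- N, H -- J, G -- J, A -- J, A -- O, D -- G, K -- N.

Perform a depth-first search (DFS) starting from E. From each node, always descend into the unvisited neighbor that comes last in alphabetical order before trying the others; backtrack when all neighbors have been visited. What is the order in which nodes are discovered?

E → N → K → O → L → M → J → H → F → B → I → G → D → C → A

Visit E
E → N
N → K
K → O
O → L
L → M
M → J
J → H
H → F
H → B
B → I
B → G
G → D
J → C
J → A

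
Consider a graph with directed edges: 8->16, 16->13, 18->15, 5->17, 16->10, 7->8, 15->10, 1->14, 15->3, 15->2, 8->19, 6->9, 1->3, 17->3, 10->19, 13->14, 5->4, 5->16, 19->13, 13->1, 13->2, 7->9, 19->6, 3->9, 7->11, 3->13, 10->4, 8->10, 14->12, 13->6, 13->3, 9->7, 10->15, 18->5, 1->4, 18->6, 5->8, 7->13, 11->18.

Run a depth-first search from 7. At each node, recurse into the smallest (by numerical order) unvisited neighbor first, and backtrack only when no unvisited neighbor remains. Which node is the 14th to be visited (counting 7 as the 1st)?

19

Visit 7
7 → 8
8 → 10
10 → 4
10 → 15
15 → 2
15 → 3
3 → 9
3 → 13
13 → 1
1 → 14
14 → 12
13 → 6
10 → 19
8 → 16
7 → 11
11 → 18
18 → 5
5 → 17

Visit order: 7, 8, 10, 4, 15, 2, 3, 9, 13, 1, 14, 12, 6, 19, 16, 11, 18, 5, 17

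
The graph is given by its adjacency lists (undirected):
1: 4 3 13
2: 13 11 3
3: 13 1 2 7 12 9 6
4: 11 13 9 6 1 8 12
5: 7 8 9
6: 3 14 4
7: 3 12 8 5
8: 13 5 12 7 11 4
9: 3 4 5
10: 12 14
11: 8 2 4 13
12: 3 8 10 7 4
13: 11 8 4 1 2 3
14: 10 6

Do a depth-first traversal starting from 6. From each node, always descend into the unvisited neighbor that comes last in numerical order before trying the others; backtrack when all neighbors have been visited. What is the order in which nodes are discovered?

6 → 14 → 10 → 12 → 8 → 13 → 11 → 4 → 9 → 5 → 7 → 3 → 2 → 1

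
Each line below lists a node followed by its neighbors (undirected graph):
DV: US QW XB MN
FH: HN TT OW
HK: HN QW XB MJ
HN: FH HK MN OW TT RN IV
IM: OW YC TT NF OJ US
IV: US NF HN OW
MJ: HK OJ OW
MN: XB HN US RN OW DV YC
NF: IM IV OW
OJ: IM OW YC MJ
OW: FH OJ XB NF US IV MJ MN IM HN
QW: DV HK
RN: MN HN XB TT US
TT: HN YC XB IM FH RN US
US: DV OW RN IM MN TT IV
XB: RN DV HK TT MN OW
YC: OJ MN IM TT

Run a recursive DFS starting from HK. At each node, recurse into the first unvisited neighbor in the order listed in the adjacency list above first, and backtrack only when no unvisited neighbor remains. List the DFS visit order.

HK, HN, FH, TT, YC, OJ, IM, OW, XB, RN, MN, US, DV, QW, IV, NF, MJ

Visit HK
HK → HN
HN → FH
FH → TT
TT → YC
YC → OJ
OJ → IM
IM → OW
OW → XB
XB → RN
RN → MN
MN → US
US → DV
DV → QW
US → IV
IV → NF
OW → MJ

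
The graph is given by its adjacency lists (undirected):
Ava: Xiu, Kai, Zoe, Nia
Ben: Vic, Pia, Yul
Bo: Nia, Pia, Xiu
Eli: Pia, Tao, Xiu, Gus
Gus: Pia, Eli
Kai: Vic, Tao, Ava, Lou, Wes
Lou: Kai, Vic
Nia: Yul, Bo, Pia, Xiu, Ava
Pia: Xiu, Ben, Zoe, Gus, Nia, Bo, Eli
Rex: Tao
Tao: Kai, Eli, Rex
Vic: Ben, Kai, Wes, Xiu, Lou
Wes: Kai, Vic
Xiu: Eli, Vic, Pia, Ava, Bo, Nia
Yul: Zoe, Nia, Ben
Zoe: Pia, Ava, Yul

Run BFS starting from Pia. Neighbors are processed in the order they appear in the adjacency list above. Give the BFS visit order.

Pia Xiu Ben Zoe Gus Nia Bo Eli Vic Ava Yul Tao Kai Wes Lou Rex

Visit Pia; enqueue Xiu, Ben, Zoe, Gus, Nia, Bo, Eli → queue [Xiu, Ben, Zoe, Gus, Nia, Bo, Eli]
Visit Xiu; enqueue Vic, Ava → queue [Ben, Zoe, Gus, Nia, Bo, Eli, Vic, Ava]
Visit Ben; enqueue Yul → queue [Zoe, Gus, Nia, Bo, Eli, Vic, Ava, Yul]
Visit Zoe → queue [Gus, Nia, Bo, Eli, Vic, Ava, Yul]
Visit Gus → queue [Nia, Bo, Eli, Vic, Ava, Yul]
Visit Nia → queue [Bo, Eli, Vic, Ava, Yul]
Visit Bo → queue [Eli, Vic, Ava, Yul]
Visit Eli; enqueue Tao → queue [Vic, Ava, Yul, Tao]
Visit Vic; enqueue Kai, Wes, Lou → queue [Ava, Yul, Tao, Kai, Wes, Lou]
Visit Ava → queue [Yul, Tao, Kai, Wes, Lou]
Visit Yul → queue [Tao, Kai, Wes, Lou]
Visit Tao; enqueue Rex → queue [Kai, Wes, Lou, Rex]
Visit Kai → queue [Wes, Lou, Rex]
Visit Wes → queue [Lou, Rex]
Visit Lou → queue [Rex]
Visit Rex → queue []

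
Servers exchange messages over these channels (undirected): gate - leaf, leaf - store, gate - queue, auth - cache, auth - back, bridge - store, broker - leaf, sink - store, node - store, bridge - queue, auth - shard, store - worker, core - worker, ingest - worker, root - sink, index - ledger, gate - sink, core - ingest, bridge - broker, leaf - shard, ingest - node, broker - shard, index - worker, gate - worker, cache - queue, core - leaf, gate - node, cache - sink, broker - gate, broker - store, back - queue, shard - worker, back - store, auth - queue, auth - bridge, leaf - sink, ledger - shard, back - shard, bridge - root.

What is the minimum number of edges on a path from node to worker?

Level 0: node
Level 1: gate, ingest, store
Level 2: back, bridge, broker, core, leaf, queue, sink, worker
Level 3: auth, cache, index, root, shard
Level 4: ledger
worker first appears at level 2.

2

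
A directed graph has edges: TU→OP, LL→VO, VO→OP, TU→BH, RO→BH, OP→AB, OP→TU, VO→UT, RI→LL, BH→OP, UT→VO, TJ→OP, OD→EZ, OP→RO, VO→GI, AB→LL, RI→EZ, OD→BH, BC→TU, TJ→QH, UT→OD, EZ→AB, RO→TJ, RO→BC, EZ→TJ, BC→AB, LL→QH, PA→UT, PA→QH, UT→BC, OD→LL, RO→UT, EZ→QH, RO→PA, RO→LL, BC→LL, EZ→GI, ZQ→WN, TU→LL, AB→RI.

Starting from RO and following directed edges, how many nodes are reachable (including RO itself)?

16

BFS from RO visits: RO, BC, BH, LL, PA, TJ, UT, AB, TU, OP, QH, VO, OD, RI, GI, EZ
Reachable nodes: 16 of 18 total.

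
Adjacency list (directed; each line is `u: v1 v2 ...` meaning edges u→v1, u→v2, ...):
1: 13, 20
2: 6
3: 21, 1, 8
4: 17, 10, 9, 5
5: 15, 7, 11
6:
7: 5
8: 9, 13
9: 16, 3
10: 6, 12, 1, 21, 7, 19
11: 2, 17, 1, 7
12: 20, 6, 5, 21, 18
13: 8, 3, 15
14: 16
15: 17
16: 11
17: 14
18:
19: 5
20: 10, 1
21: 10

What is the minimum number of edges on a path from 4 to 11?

Level 0: 4
Level 1: 5, 9, 10, 17
Level 2: 1, 3, 6, 7, 11, 12, 14, 15, 16, 19, 21
Level 3: 2, 8, 13, 18, 20
11 first appears at level 2.

2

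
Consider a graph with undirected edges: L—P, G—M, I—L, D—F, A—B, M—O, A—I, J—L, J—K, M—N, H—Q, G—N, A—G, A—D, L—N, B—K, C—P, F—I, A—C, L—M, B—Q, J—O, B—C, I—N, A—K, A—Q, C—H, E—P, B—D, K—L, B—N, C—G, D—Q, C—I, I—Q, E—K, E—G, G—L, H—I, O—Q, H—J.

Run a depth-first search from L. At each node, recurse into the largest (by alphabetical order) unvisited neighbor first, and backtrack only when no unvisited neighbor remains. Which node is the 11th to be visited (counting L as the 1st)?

Visit L
L → P
P → E
E → K
K → J
J → O
O → Q
Q → I
I → N
N → M
M → G
G → C
C → H
C → B
B → D
D → F
D → A

Visit order: L, P, E, K, J, O, Q, I, N, M, G, C, H, B, D, F, A

G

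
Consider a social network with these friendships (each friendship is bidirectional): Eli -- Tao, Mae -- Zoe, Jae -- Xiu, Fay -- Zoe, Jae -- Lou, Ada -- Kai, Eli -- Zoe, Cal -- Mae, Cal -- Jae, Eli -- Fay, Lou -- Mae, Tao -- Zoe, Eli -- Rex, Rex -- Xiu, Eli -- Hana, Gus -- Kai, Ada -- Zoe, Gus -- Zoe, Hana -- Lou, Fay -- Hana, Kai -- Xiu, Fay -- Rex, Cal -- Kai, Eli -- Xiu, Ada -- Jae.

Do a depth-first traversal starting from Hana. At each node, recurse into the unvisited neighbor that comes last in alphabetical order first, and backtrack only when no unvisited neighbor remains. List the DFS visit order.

Hana Lou Mae Zoe Tao Eli Xiu Rex Fay Kai Gus Cal Jae Ada

Visit Hana
Hana → Lou
Lou → Mae
Mae → Zoe
Zoe → Tao
Tao → Eli
Eli → Xiu
Xiu → Rex
Rex → Fay
Xiu → Kai
Kai → Gus
Kai → Cal
Cal → Jae
Jae → Ada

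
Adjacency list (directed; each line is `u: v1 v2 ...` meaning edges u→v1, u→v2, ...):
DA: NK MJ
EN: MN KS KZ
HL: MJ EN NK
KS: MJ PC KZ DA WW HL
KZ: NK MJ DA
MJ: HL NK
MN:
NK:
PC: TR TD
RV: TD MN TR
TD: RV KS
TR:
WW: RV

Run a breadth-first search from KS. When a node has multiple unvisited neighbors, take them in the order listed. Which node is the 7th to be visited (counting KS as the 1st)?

HL

Visit KS; enqueue MJ, PC, KZ, DA, WW, HL → queue [MJ, PC, KZ, DA, WW, HL]
Visit MJ; enqueue NK → queue [PC, KZ, DA, WW, HL, NK]
Visit PC; enqueue TR, TD → queue [KZ, DA, WW, HL, NK, TR, TD]
Visit KZ → queue [DA, WW, HL, NK, TR, TD]
Visit DA → queue [WW, HL, NK, TR, TD]
Visit WW; enqueue RV → queue [HL, NK, TR, TD, RV]
Visit HL; enqueue EN → queue [NK, TR, TD, RV, EN]
Visit NK → queue [TR, TD, RV, EN]
Visit TR → queue [TD, RV, EN]
Visit TD → queue [RV, EN]
Visit RV; enqueue MN → queue [EN, MN]
Visit EN → queue [MN]
Visit MN → queue []

Visit order: KS, MJ, PC, KZ, DA, WW, HL, NK, TR, TD, RV, EN, MN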